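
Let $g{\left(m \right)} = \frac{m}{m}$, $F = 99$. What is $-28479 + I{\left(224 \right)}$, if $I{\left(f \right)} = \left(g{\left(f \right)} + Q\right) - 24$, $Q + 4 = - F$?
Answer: $-28605$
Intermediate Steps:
$g{\left(m \right)} = 1$
$Q = -103$ ($Q = -4 - 99 = -103$)
$I{\left(f \right)} = -126$ ($I{\left(f \right)} = \left(1 - 103\right) - 24 = -102 - 24 = -126$)
$-28479 + I{\left(224 \right)} = -28479 - 126 = -28605$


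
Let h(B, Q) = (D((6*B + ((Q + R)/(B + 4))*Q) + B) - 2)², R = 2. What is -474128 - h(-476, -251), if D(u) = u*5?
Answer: -66968286620033/222784 ≈ -3.0060e+8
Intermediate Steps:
D(u) = 5*u
h(B, Q) = (-2 + 35*B + 5*Q*(2 + Q)/(4 + B))² (h(B, Q) = (5*((6*B + ((Q + 2)/(B + 4))*Q) + B) - 2)² = (5*((6*B + ((2 + Q)/(4 + B))*Q) + B) - 2)² = (5*((6*B + Q*(2 + Q)/(4 + B)) + B) - 2)² = (5*(7*B + Q*(2 + Q)/(4 + B)) - 2)² = ((35*B + 5*Q*(2 + Q)/(4 + B)) - 2)² = (-2 + 35*B + 5*Q*(2 + Q)/(4 + B))²)
-474128 - h(-476, -251) = -474128 - (8 - 138*(-476) - 35*(-476)² - 10*(-251) - 5*(-251)²)²/(4 - 476)² = -474128 - (8 + 65688 - 35*226576 + 2510 - 5*63001)²/(-472)² = -474128 - (8 + 65688 - 7930160 + 2510 - 315005)²/222784 = -474128 - (-8176959)²/222784 = -474128 - 66862658487681/222784 = -66968286620033/222784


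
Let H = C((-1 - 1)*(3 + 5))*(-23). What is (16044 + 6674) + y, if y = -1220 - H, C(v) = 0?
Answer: 21498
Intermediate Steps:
H = 0 (H = 0*(-23) = 0)
y = -1220 (y = -1220 - 1*0 = -1220 + 0 = -1220)
(16044 + 6674) + y = (16044 + 6674) - 1220 = 22718 - 1220 = 21498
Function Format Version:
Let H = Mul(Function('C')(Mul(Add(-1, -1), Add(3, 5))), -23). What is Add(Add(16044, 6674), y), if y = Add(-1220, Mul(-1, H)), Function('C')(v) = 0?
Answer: 21498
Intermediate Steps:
H = 0 (H = Mul(0, -23) = 0)
y = -1220 (y = Add(-1220, Mul(-1, 0)) = Add(-1220, 0) = -1220)
Add(Add(16044, 6674), y) = Add(Add(16044, 6674), -1220) = Add(22718, -1220) = 21498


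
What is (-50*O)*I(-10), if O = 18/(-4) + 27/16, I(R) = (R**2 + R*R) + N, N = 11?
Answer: 237375/8 ≈ 29672.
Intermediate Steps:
I(R) = 11 + 2*R**2 (I(R) = (R**2 + R*R) + 11 = (R**2 + R**2) + 11 = 2*R**2 + 11 = 11 + 2*R**2)
O = -45/16 (O = 18*(-1/4) + 27*(1/16) = -9/2 + 27/16 = -45/16 ≈ -2.8125)
(-50*O)*I(-10) = (-50*(-45/16))*(11 + 2*(-10)**2) = 1125*(11 + 2*100)/8 = 1125*(11 + 200)/8 = (1125/8)*211 = 237375/8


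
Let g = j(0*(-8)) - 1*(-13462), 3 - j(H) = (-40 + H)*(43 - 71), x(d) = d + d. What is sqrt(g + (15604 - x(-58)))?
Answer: sqrt(28065) ≈ 167.53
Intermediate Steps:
x(d) = 2*d
j(H) = -1117 + 28*H (j(H) = 3 - (-40 + H)*(43 - 71) = 3 - (-40 + H)*(-28) = 3 - (1120 - 28*H) = 3 + (-1120 + 28*H) = -1117 + 28*H)
g = 12345 (g = (-1117 + 28*(0*(-8))) - 1*(-13462) = (-1117 + 28*0) + 13462 = (-1117 + 0) + 13462 = -1117 + 13462 = 12345)
sqrt(g + (15604 - x(-58))) = sqrt(12345 + (15604 - 2*(-58))) = sqrt(12345 + (15604 - 1*(-116))) = sqrt(12345 + (15604 + 116)) = sqrt(12345 + 15720) = sqrt(28065)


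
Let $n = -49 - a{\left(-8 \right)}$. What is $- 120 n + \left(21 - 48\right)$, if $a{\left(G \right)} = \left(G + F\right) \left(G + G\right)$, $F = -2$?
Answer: $25053$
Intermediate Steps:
$a{\left(G \right)} = 2 G \left(-2 + G\right)$ ($a{\left(G \right)} = \left(G - 2\right) \left(G + G\right) = \left(-2 + G\right) 2 G = 2 G \left(-2 + G\right)$)
$n = -209$ ($n = -49 - 2 \left(-8\right) \left(-2 - 8\right) = -49 - 2 \left(-8\right) \left(-10\right) = -49 - 160 = -209$)
$- 120 n + \left(21 - 48\right) = \left(-120\right) \left(-209\right) + \left(21 - 48\right) = 25080 + \left(21 - 48\right) = 25080 - 27 = 25053$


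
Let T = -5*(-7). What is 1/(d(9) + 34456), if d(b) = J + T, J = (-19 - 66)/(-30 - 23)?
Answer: 53/1828108 ≈ 2.8992e-5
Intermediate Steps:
J = 85/53 (J = -85/(-53) = -85*(-1/53) = 85/53 ≈ 1.6038)
T = 35
d(b) = 1940/53 (d(b) = 85/53 + 35 = 1940/53)
1/(d(9) + 34456) = 1/(1940/53 + 34456) = 1/(1828108/53) = 53/1828108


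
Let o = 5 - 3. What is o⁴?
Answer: 16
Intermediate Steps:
o = 2
o⁴ = 2⁴ = 16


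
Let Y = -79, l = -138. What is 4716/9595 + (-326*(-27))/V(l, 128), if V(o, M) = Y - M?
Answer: -9275442/220685 ≈ -42.030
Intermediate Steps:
V(o, M) = -79 - M
4716/9595 + (-326*(-27))/V(l, 128) = 4716/9595 + (-326*(-27))/(-79 - 1*128) = 4716*(1/9595) + 8802/(-79 - 128) = 4716/9595 + 8802/(-207) = 4716/9595 + 8802*(-1/207) = 4716/9595 - 978/23 = -9275442/220685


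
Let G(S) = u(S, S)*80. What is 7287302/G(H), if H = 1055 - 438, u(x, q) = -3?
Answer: -3643651/120 ≈ -30364.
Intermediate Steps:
H = 617
G(S) = -240 (G(S) = -3*80 = -240)
7287302/G(H) = 7287302/(-240) = 7287302*(-1/240) = -3643651/120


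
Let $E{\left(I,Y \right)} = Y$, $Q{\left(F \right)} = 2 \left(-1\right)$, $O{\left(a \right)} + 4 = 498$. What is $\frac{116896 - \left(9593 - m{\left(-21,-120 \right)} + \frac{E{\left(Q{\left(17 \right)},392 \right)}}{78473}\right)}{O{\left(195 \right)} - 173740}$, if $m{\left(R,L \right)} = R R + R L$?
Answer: $- \frac{4326373240}{6797566679} \approx -0.63646$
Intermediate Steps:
$O{\left(a \right)} = 494$ ($O{\left(a \right)} = -4 + 498 = 494$)
$Q{\left(F \right)} = -2$
$m{\left(R,L \right)} = R^{2} + L R$
$\frac{116896 - \left(9593 - m{\left(-21,-120 \right)} + \frac{E{\left(Q{\left(17 \right)},392 \right)}}{78473}\right)}{O{\left(195 \right)} - 173740} = \frac{116896 - \left(9593 + \frac{392}{78473} + 21 \left(-120 - 21\right)\right)}{494 - 173740} = \frac{116896 - \left(6632 + 392 \cdot \frac{1}{78473}\right)}{-173246} = \left(116896 + \left(\left(2961 - 9593\right) - \frac{392}{78473}\right)\right) \left(- \frac{1}{173246}\right) = \left(116896 - \frac{520433328}{78473}\right) \left(- \frac{1}{173246}\right) = \frac{8652746480}{78473} \left(- \frac{1}{173246}\right) = - \frac{4326373240}{6797566679}$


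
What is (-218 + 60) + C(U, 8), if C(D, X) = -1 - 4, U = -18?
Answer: -163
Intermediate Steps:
C(D, X) = -5
(-218 + 60) + C(U, 8) = (-218 + 60) - 5 = -158 - 5 = -163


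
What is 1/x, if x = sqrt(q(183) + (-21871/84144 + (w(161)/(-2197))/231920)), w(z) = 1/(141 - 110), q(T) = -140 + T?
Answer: 338*sqrt(5333628725993374904310)/161378523857023 ≈ 0.15296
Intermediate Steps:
w(z) = 1/31
x = 11*sqrt(5333628725993374904310)/122881478460 (x = sqrt((-140 + 183) + (-21871/84144 + ((1/31)/(-2197))/231920)) = sqrt(43 + (-21871*1/84144 + ((1/31)*(-1/2197))*(1/231920))) = sqrt(43 + (-21871/84144 - 1/68107*1/231920)) = sqrt(43 + (-21871/84144 - 1/15795375440)) = sqrt(43 - 10795645510387/41533939719480) = sqrt(1775163762427253/41533939719480) = 11*sqrt(5333628725993374904310)/122881478460 ≈ 6.5376)
1/x = 1/(11*sqrt(5333628725993374904310)/122881478460) = 338*sqrt(5333628725993374904310)/161378523857023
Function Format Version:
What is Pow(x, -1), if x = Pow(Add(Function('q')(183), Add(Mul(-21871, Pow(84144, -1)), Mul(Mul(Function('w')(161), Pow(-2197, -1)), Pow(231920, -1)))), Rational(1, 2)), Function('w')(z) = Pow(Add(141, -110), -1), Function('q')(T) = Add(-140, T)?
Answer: Mul(Rational(338, 161378523857023), Pow(5333628725993374904310, Rational(1, 2))) ≈ 0.15296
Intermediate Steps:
Function('w')(z) = Rational(1, 31) (Function('w')(z) = Pow(31, -1) = Rational(1, 31))
x = Mul(Rational(11, 122881478460), Pow(5333628725993374904310, Rational(1, 2))) (x = Pow(Add(Add(-140, 183), Add(Mul(-21871, Pow(84144, -1)), Mul(Mul(Rational(1, 31), Pow(-2197, -1)), Pow(231920, -1)))), Rational(1, 2)) = Pow(Add(43, Add(Mul(-21871, Rational(1, 84144)), Mul(Mul(Rational(1, 31), Rational(-1, 2197)), Rational(1, 231920)))), Rational(1, 2)) = Pow(Add(43, Add(Rational(-21871, 84144), Mul(Rational(-1, 68107), Rational(1, 231920)))), Rational(1, 2)) = Pow(Add(43, Add(Rational(-21871, 84144), Rational(-1, 15795375440))), Rational(1, 2)) = Pow(Add(43, Rational(-10795645510387, 41533939719480)), Rational(1, 2)) = Pow(Rational(1775163762427253, 41533939719480), Rational(1, 2)) = Mul(Rational(11, 122881478460), Pow(5333628725993374904310, Rational(1, 2))) ≈ 6.5376)
Pow(x, -1) = Pow(Mul(Rational(11, 122881478460), Pow(5333628725993374904310, Rational(1, 2))), -1) = Mul(Rational(338, 161378523857023), Pow(5333628725993374904310, Rational(1, 2)))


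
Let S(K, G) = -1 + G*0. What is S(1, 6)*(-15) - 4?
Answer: 11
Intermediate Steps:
S(K, G) = -1 (S(K, G) = -1 + 0 = -1)
S(1, 6)*(-15) - 4 = -1*(-15) - 4 = 15 - 4 = 11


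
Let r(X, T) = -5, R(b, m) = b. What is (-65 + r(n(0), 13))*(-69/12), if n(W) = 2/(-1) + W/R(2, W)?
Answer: 805/2 ≈ 402.50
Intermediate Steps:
n(W) = -2 + W/2 (n(W) = 2/(-1) + W/2 = 2*(-1) + W*(½) = -2 + W/2)
(-65 + r(n(0), 13))*(-69/12) = (-65 - 5)*(-69/12) = -(-4830)/12 = -70*(-23/4) = 805/2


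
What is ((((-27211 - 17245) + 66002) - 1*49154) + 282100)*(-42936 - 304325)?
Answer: -88375146412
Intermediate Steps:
((((-27211 - 17245) + 66002) - 1*49154) + 282100)*(-42936 - 304325) = (((-44456 + 66002) - 49154) + 282100)*(-347261) = ((21546 - 49154) + 282100)*(-347261) = (-27608 + 282100)*(-347261) = 254492*(-347261) = -88375146412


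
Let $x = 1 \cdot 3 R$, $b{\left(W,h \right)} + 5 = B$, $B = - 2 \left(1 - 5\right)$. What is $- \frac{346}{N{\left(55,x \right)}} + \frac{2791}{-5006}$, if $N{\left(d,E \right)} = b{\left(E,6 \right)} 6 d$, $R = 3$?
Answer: $- \frac{2247583}{2477970} \approx -0.90703$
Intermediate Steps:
$B = 8$ ($B = \left(-2\right) \left(-4\right) = 8$)
$b{\left(W,h \right)} = 3$ ($b{\left(W,h \right)} = -5 + 8 = 3$)
$x = 9$ ($x = 1 \cdot 3 \cdot 3 = 3 \cdot 3 = 9$)
$N{\left(d,E \right)} = 18 d$ ($N{\left(d,E \right)} = 3 \cdot 6 d = 18 d$)
$- \frac{346}{N{\left(55,x \right)}} + \frac{2791}{-5006} = - \frac{346}{18 \cdot 55} + \frac{2791}{-5006} = - \frac{346}{990} + 2791 \left(- \frac{1}{5006}\right) = \left(-346\right) \frac{1}{990} - \frac{2791}{5006} = - \frac{173}{495} - \frac{2791}{5006} = - \frac{2247583}{2477970}$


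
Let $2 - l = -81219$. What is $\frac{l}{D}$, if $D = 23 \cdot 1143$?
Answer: $\frac{81221}{26289} \approx 3.0895$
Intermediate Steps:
$l = 81221$ ($l = 2 - -81219 = 2 + 81219 = 81221$)
$D = 26289$
$\frac{l}{D} = \frac{81221}{26289}$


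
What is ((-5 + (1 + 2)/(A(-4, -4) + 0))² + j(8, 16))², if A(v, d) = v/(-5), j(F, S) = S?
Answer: 78961/256 ≈ 308.44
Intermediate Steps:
A(v, d) = -v/5 (A(v, d) = v*(-⅕) = -v/5)
((-5 + (1 + 2)/(A(-4, -4) + 0))² + j(8, 16))² = ((-5 + (1 + 2)/(-⅕*(-4) + 0))² + 16)² = ((-5 + 3/(⅘ + 0))² + 16)² = ((-5 + 3/(⅘))² + 16)² = ((-5 + 3*(5/4))² + 16)² = ((-5 + 15/4)² + 16)² = ((-5/4)² + 16)² = (25/16 + 16)² = (281/16)² = 78961/256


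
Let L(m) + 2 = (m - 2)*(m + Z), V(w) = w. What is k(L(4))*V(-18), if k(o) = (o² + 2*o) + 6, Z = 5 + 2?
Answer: -8028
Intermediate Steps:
Z = 7
L(m) = -2 + (-2 + m)*(7 + m) (L(m) = -2 + (m - 2)*(m + 7) = -2 + (-2 + m)*(7 + m))
k(o) = 6 + o² + 2*o
k(L(4))*V(-18) = (6 + (-16 + 4² + 5*4)² + 2*(-16 + 4² + 5*4))*(-18) = (6 + (-16 + 16 + 20)² + 2*(-16 + 16 + 20))*(-18) = (6 + 20² + 2*20)*(-18) = (6 + 400 + 40)*(-18) = 446*(-18) = -8028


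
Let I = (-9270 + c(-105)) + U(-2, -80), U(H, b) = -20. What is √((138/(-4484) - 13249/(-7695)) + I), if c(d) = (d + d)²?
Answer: √354340965249770/100890 ≈ 186.58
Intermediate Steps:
c(d) = 4*d² (c(d) = (2*d)² = 4*d²)
I = 34810 (I = (-9270 + 4*(-105)²) - 20 = (-9270 + 4*11025) - 20 = (-9270 + 44100) - 20 = 34830 - 20 = 34810)
√((138/(-4484) - 13249/(-7695)) + I) = √((138/(-4484) - 13249/(-7695)) + 34810) = √((138*(-1/4484) - 13249*(-1/7695)) + 34810) = √((-69/2242 + 13249/7695) + 34810) = √(1535437/908010 + 34810) = √(31609363537/908010) = √354340965249770/100890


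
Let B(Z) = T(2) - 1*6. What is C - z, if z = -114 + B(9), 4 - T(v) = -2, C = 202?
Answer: 316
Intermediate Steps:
T(v) = 6 (T(v) = 4 - 1*(-2) = 4 + 2 = 6)
B(Z) = 0 (B(Z) = 6 - 1*6 = 6 - 6 = 0)
z = -114 (z = -114 + 0 = -114)
C - z = 202 - 1*(-114) = 202 + 114 = 316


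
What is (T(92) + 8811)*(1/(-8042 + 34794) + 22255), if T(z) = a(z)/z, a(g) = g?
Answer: 1311590771483/6688 ≈ 1.9611e+8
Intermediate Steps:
T(z) = 1 (T(z) = z/z = 1)
(T(92) + 8811)*(1/(-8042 + 34794) + 22255) = (1 + 8811)*(1/(-8042 + 34794) + 22255) = 8812*(1/26752 + 22255) = 8812*(595365761/26752) = 1311590771483/6688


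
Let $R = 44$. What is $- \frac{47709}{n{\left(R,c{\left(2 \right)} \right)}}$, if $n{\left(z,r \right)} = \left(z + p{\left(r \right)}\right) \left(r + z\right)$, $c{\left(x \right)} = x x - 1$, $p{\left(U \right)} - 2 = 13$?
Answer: $- \frac{47709}{2773} \approx -17.205$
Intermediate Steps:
$p{\left(U \right)} = 15$ ($p{\left(U \right)} = 2 + 13 = 15$)
$c{\left(x \right)} = -1 + x^{2}$ ($c{\left(x \right)} = x^{2} - 1 = -1 + x^{2}$)
$n{\left(z,r \right)} = \left(15 + z\right) \left(r + z\right)$ ($n{\left(z,r \right)} = \left(z + 15\right) \left(r + z\right) = \left(15 + z\right) \left(r + z\right)$)
$- \frac{47709}{n{\left(R,c{\left(2 \right)} \right)}} = - \frac{47709}{44^{2} + 15 \left(-1 + 2^{2}\right) + 15 \cdot 44 + \left(-1 + 2^{2}\right) 44} = - \frac{47709}{1936 + 15 \left(-1 + 4\right) + 660 + \left(-1 + 4\right) 44} = - \frac{47709}{1936 + 15 \cdot 3 + 660 + 3 \cdot 44} = - \frac{47709}{1936 + 45 + 660 + 132} = - \frac{47709}{2773}$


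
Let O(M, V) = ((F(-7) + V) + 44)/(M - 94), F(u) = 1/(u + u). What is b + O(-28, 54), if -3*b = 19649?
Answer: -33564605/5124 ≈ -6550.5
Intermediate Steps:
F(u) = 1/(2*u)
b = -19649/3 (b = -⅓*19649 = -19649/3 ≈ -6549.7)
O(M, V) = (615/14 + V)/(-94 + M) (O(M, V) = (((½)/(-7) + V) + 44)/(M - 94) = (((½)*(-⅐) + V) + 44)/(-94 + M) = ((-1/14 + V) + 44)/(-94 + M) = (615/14 + V)/(-94 + M))
b + O(-28, 54) = -19649/3 + (615/14 + 54)/(-94 - 28) = -19649/3 + (1371/14)/(-122) = -19649/3 - 1/122*1371/14 = -19649/3 - 1371/1708 = -33564605/5124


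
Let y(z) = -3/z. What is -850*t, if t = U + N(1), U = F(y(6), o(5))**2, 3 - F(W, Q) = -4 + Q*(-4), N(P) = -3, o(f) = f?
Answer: -617100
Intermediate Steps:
F(W, Q) = 7 + 4*Q (F(W, Q) = 3 - (-4 + Q*(-4)) = 3 - (-4 - 4*Q) = 3 + (4 + 4*Q) = 7 + 4*Q)
U = 729 (U = (7 + 4*5)**2 = (7 + 20)**2 = 27**2 = 729)
t = 726 (t = 729 - 3 = 726)
-850*t = -850*726 = -617100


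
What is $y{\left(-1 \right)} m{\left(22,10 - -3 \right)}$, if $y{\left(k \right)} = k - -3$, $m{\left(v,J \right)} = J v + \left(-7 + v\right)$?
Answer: $602$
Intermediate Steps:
$m{\left(v,J \right)} = -7 + v + J v$
$y{\left(k \right)} = 3 + k$ ($y{\left(k \right)} = k + 3 = 3 + k$)
$y{\left(-1 \right)} m{\left(22,10 - -3 \right)} = \left(3 - 1\right) \left(-7 + 22 + \left(10 - -3\right) 22\right) = 2 \left(-7 + 22 + \left(10 + 3\right) 22\right) = 2 \left(-7 + 22 + 13 \cdot 22\right) = 2 \left(-7 + 22 + 286\right) = 2 \cdot 301 = 602$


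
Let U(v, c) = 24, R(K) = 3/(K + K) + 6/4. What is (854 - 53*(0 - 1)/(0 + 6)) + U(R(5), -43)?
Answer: 5321/6 ≈ 886.83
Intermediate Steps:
R(K) = 3/2 + 3/(2*K) (R(K) = 3/((2*K)) + 6*(¼) = 3*(1/(2*K)) + 3/2 = 3/(2*K) + 3/2 = 3/2 + 3/(2*K))
(854 - 53*(0 - 1)/(0 + 6)) + U(R(5), -43) = (854 - 53*(0 - 1)/(0 + 6)) + 24 = (854 - (-53)/6) + 24 = (854 - 53*(-⅙)) + 24 = (854 + 53/6) + 24 = 5177/6 + 24 = 5321/6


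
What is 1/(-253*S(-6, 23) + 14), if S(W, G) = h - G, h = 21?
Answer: 1/520 ≈ 0.0019231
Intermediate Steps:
S(W, G) = 21 - G
1/(-253*S(-6, 23) + 14) = 1/(-253*(21 - 1*23) + 14) = 1/(-253*(21 - 23) + 14) = 1/(-253*(-2) + 14) = 1/(506 + 14) = 1/520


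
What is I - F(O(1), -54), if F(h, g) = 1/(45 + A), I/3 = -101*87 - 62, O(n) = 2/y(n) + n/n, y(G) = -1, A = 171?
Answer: -5734153/216 ≈ -26547.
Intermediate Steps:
O(n) = -1 (O(n) = 2/(-1) + n/n = 2*(-1) + 1 = -2 + 1 = -1)
I = -26547 (I = 3*(-101*87 - 62) = 3*(-8787 - 62) = 3*(-8849) = -26547)
F(h, g) = 1/216 (F(h, g) = 1/(45 + 171) = 1/216)
I - F(O(1), -54) = -26547 - 1*1/216 = -26547 - 1/216 = -5734153/216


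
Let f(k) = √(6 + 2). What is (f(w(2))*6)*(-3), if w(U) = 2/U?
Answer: -36*√2 ≈ -50.912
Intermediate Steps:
f(k) = 2*√2 (f(k) = √8 = 2*√2)
(f(w(2))*6)*(-3) = ((2*√2)*6)*(-3) = (12*√2)*(-3) = -36*√2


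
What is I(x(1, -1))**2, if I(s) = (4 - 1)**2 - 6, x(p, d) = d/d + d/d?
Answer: 9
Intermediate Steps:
x(p, d) = 2 (x(p, d) = 1 + 1 = 2)
I(s) = 3 (I(s) = 3**2 - 6 = 9 - 6 = 3)
I(x(1, -1))**2 = 3**2 = 9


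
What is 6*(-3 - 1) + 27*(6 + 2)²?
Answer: 1704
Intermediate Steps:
6*(-3 - 1) + 27*(6 + 2)² = 6*(-4) + 27*8² = -24 + 27*64 = -24 + 1728 = 1704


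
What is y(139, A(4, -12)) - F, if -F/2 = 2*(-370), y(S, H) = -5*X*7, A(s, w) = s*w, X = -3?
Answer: -1375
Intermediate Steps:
y(S, H) = 105 (y(S, H) = -5*(-3)*7 = 15*7 = 105)
F = 1480 (F = -4*(-370) = -2*(-740) = 1480)
y(139, A(4, -12)) - F = 105 - 1*1480 = 105 - 1480 = -1375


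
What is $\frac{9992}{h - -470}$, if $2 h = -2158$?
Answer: $- \frac{9992}{609} \approx -16.407$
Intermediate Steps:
$h = -1079$ ($h = \frac{1}{2} \left(-2158\right) = -1079$)
$\frac{9992}{h - -470} = \frac{9992}{-1079 - -470} = \frac{9992}{-1079 + 470} = \frac{9992}{-609} = 9992 \left(- \frac{1}{609}\right) = - \frac{9992}{609}$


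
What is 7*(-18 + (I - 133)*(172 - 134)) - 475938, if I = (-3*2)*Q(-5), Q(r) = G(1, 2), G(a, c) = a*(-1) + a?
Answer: -511442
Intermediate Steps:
G(a, c) = 0 (G(a, c) = -a + a = 0)
Q(r) = 0
I = 0 (I = -3*2*0 = -6*0 = 0)
7*(-18 + (I - 133)*(172 - 134)) - 475938 = 7*(-18 + (0 - 133)*(172 - 134)) - 475938 = 7*(-18 - 133*38) - 475938 = 7*(-18 - 5054) - 475938 = 7*(-5072) - 475938 = -35504 - 475938 = -511442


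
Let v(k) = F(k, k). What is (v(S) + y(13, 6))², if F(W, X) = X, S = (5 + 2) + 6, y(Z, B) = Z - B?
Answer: 400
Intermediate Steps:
S = 13 (S = 7 + 6 = 13)
v(k) = k
(v(S) + y(13, 6))² = (13 + (13 - 1*6))² = (13 + (13 - 6))² = (13 + 7)² = 20² = 400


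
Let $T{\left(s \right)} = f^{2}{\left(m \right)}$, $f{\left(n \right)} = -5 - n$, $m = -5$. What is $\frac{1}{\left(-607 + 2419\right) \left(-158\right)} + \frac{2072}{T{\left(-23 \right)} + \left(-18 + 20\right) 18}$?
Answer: $\frac{49433773}{858888} \approx 57.556$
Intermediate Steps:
$T{\left(s \right)} = 0$ ($T{\left(s \right)} = \left(-5 - -5\right)^{2} = \left(-5 + 5\right)^{2} = 0^{2} = 0$)
$\frac{1}{\left(-607 + 2419\right) \left(-158\right)} + \frac{2072}{T{\left(-23 \right)} + \left(-18 + 20\right) 18} = \frac{1}{\left(-607 + 2419\right) \left(-158\right)} + \frac{2072}{0 + \left(-18 + 20\right) 18} = \frac{1}{1812} \left(- \frac{1}{158}\right) + \frac{2072}{0 + 2 \cdot 18} = \frac{1}{1812} \left(- \frac{1}{158}\right) + \frac{2072}{0 + 36} = - \frac{1}{286296} + \frac{2072}{36} = - \frac{1}{286296} + 2072 \cdot \frac{1}{36} = - \frac{1}{286296} + \frac{518}{9} = \frac{49433773}{858888}$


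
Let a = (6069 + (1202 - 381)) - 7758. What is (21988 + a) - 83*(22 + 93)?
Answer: 11575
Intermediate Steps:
a = -868 (a = (6069 + 821) - 7758 = 6890 - 7758 = -868)
(21988 + a) - 83*(22 + 93) = (21988 - 868) - 83*(22 + 93) = 21120 - 83*115 = 21120 - 9545 = 11575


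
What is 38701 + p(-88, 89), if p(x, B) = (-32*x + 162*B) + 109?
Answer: 56044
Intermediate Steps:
p(x, B) = 109 - 32*x + 162*B
38701 + p(-88, 89) = 38701 + (109 - 32*(-88) + 162*89) = 38701 + (109 + 2816 + 14418) = 38701 + 17343 = 56044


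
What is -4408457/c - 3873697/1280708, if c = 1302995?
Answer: -10693353970071/1668756120460 ≈ -6.4080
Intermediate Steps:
-4408457/c - 3873697/1280708 = -4408457/1302995 - 3873697/1280708 = -10693353970071/1668756120460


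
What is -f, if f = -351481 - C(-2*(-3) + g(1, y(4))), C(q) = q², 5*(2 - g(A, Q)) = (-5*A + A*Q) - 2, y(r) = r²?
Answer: 8787986/25 ≈ 3.5152e+5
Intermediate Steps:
g(A, Q) = 12/5 + A - A*Q/5 (g(A, Q) = 2 - ((-5*A + A*Q) - 2)/5 = 2 - (-2 - 5*A + A*Q)/5 = 2 + (⅖ + A - A*Q/5) = 12/5 + A - A*Q/5)
f = -8787986/25 (f = -351481 - (-2*(-3) + (12/5 + 1 - ⅕*1*4²))² = -351481 - (6 + (12/5 + 1 - ⅕*1*16))² = -351481 - (6 + (12/5 + 1 - 16/5))² = -351481 - (6 + ⅕)² = -351481 - (31/5)² = -351481 - 1*961/25 = -351481 - 961/25 = -8787986/25 ≈ -3.5152e+5)
-f = -1*(-8787986/25) = 8787986/25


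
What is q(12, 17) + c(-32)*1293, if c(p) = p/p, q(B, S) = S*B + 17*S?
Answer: 1786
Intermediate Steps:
q(B, S) = 17*S + B*S (q(B, S) = B*S + 17*S = 17*S + B*S)
c(p) = 1
q(12, 17) + c(-32)*1293 = 17*(17 + 12) + 1*1293 = 17*29 + 1293 = 493 + 1293 = 1786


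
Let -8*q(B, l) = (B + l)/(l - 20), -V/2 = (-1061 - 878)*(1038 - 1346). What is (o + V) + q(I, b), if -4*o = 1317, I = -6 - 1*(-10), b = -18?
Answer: -181602501/152 ≈ -1.1948e+6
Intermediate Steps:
I = 4 (I = -6 + 10 = 4)
o = -1317/4 (o = -1/4*1317 = -1317/4 ≈ -329.25)
V = -1194424 (V = -2*(-1061 - 878)*(1038 - 1346) = -(-3878)*(-308) = -2*597212 = -1194424)
q(B, l) = -(B + l)/(8*(-20 + l)) (q(B, l) = -(B + l)/(8*(l - 20)) = -(B + l)/(8*(-20 + l)))
(o + V) + q(I, b) = (-1317/4 - 1194424) + (-1*4 - 1*(-18))/(8*(-20 - 18)) = -4779013/4 + (1/8)*(-4 + 18)/(-38) = -4779013/4 + (1/8)*(-1/38)*14 = -4779013/4 - 7/152 = -181602501/152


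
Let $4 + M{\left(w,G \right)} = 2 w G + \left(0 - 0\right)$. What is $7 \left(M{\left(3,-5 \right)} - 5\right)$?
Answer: $-273$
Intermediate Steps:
$M{\left(w,G \right)} = -4 + 2 G w$ ($M{\left(w,G \right)} = -4 + \left(2 w G + \left(0 - 0\right)\right) = -4 + \left(2 G w + \left(0 + 0\right)\right) = -4 + \left(2 G w + 0\right) = -4 + 2 G w$)
$7 \left(M{\left(3,-5 \right)} - 5\right) = 7 \left(\left(-4 + 2 \left(-5\right) 3\right) - 5\right) = 7 \left(\left(-4 - 30\right) - 5\right) = 7 \left(-34 - 5\right) = 7 \left(-39\right) = -273$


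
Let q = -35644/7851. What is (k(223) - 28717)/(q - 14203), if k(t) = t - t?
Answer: 225457167/111543397 ≈ 2.0213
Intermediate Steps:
k(t) = 0
q = -35644/7851 (q = -35644*1/7851 = -35644/7851 ≈ -4.5401)
(k(223) - 28717)/(q - 14203) = (0 - 28717)/(-35644/7851 - 14203) = -28717/(-111543397/7851) = -28717*(-7851/111543397) = 225457167/111543397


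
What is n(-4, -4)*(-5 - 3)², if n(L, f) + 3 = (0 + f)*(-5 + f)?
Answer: 2112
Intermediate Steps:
n(L, f) = -3 + f*(-5 + f) (n(L, f) = -3 + (0 + f)*(-5 + f) = -3 + f*(-5 + f))
n(-4, -4)*(-5 - 3)² = (-3 + (-4)² - 5*(-4))*(-5 - 3)² = (-3 + 16 + 20)*(-8)² = 33*64 = 2112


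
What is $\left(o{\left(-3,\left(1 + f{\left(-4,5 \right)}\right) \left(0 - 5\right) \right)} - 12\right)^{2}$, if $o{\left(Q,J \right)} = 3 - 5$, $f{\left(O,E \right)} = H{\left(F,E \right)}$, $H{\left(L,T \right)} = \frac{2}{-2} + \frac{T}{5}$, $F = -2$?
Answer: $196$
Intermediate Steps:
$H{\left(L,T \right)} = -1 + \frac{T}{5}$ ($H{\left(L,T \right)} = 2 \left(- \frac{1}{2}\right) + T \frac{1}{5} = -1 + \frac{T}{5}$)
$f{\left(O,E \right)} = -1 + \frac{E}{5}$
$o{\left(Q,J \right)} = -2$ ($o{\left(Q,J \right)} = 3 - 5 = -2$)
$\left(o{\left(-3,\left(1 + f{\left(-4,5 \right)}\right) \left(0 - 5\right) \right)} - 12\right)^{2} = \left(-2 - 12\right)^{2} = \left(-14\right)^{2} = 196$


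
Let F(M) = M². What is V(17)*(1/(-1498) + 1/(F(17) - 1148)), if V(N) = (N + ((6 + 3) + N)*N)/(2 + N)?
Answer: -1081863/24448858 ≈ -0.044250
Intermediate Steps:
V(N) = (N + N*(9 + N))/(2 + N) (V(N) = (N + (9 + N)*N)/(2 + N) = (N + N*(9 + N))/(2 + N))
V(17)*(1/(-1498) + 1/(F(17) - 1148)) = (17*(10 + 17)/(2 + 17))*(1/(-1498) + 1/(17² - 1148)) = (17*27/19)*(1*(-1/1498) + 1/(289 - 1148)) = (17*(1/19)*27)*(-1/1498 + 1/(-859)) = 459*(-1/1498 - 1/859)/19 = (459/19)*(-2357/1286782) = -1081863/24448858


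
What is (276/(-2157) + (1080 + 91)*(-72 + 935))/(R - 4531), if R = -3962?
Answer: -38242205/321393 ≈ -118.99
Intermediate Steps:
(276/(-2157) + (1080 + 91)*(-72 + 935))/(R - 4531) = (276/(-2157) + (1080 + 91)*(-72 + 935))/(-3962 - 4531) = (276*(-1/2157) + 1171*863)/(-8493) = (-92/719 + 1010573)*(-1/8493) = (726601895/719)*(-1/8493) = -38242205/321393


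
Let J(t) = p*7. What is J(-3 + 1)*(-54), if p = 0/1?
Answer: 0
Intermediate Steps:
p = 0 (p = 0*1 = 0)
J(t) = 0 (J(t) = 0*7 = 0)
J(-3 + 1)*(-54) = 0*(-54) = 0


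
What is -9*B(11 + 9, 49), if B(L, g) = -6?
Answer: 54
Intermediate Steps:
-9*B(11 + 9, 49) = -9*(-6) = 54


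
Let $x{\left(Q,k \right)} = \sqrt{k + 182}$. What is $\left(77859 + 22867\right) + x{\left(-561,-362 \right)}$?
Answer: $100726 + 6 i \sqrt{5} \approx 1.0073 \cdot 10^{5} + 13.416 i$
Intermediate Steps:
$x{\left(Q,k \right)} = \sqrt{182 + k}$
$\left(77859 + 22867\right) + x{\left(-561,-362 \right)} = \left(77859 + 22867\right) + \sqrt{182 - 362} = 100726 + \sqrt{-180} = 100726 + 6 i \sqrt{5}$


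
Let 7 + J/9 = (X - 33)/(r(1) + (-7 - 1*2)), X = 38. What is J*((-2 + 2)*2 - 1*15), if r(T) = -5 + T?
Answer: 12960/13 ≈ 996.92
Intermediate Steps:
J = -864/13 (J = -63 + 9*((38 - 33)/((-5 + 1) + (-7 - 1*2))) = -63 + 9*(5/(-4 + (-7 - 2))) = -63 + 9*(5/(-4 - 9)) = -63 + 9*(5/(-13)) = -63 + 9*(5*(-1/13)) = -63 + 9*(-5/13) = -63 - 45/13 = -864/13 ≈ -66.462)
J*((-2 + 2)*2 - 1*15) = -864*((-2 + 2)*2 - 1*15)/13 = -864*(0*2 - 15)/13 = -864*(0 - 15)/13 = -864/13*(-15) = 12960/13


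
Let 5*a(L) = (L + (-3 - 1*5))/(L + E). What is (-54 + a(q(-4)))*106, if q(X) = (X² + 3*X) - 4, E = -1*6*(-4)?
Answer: -85966/15 ≈ -5731.1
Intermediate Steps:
E = 24 (E = -6*(-4) = 24)
q(X) = -4 + X² + 3*X
a(L) = (-8 + L)/(5*(24 + L)) (a(L) = ((L + (-3 - 1*5))/(L + 24))/5 = ((L + (-3 - 5))/(24 + L))/5 = ((L - 8)/(24 + L))/5 = ((-8 + L)/(24 + L))/5 = (-8 + L)/(5*(24 + L)))
(-54 + a(q(-4)))*106 = (-54 + (-8 + (-4 + (-4)² + 3*(-4)))/(5*(24 + (-4 + (-4)² + 3*(-4)))))*106 = (-54 + (-8 + (-4 + 16 - 12))/(5*(24 + (-4 + 16 - 12))))*106 = (-54 + (-8 + 0)/(5*(24 + 0)))*106 = (-54 + (⅕)*(-8)/24)*106 = (-54 + (⅕)*(1/24)*(-8))*106 = (-54 - 1/15)*106 = -811/15*106 = -85966/15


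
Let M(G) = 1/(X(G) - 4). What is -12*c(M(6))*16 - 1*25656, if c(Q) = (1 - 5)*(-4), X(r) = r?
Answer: -28728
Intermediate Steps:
M(G) = 1/(-4 + G) (M(G) = 1/(G - 4) = 1/(-4 + G))
c(Q) = 16 (c(Q) = -4*(-4) = 16)
-12*c(M(6))*16 - 1*25656 = -12*16*16 - 1*25656 = -192*16 - 25656 = -3072 - 25656 = -28728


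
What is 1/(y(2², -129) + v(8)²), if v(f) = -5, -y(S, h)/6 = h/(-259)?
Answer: 259/5701 ≈ 0.045431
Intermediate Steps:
y(S, h) = 6*h/259 (y(S, h) = -6*h/(-259) = -6*h*(-1)/259 = -(-6)*h/259 = 6*h/259)
1/(y(2², -129) + v(8)²) = 1/((6/259)*(-129) + (-5)²) = 1/(-774/259 + 25) = 1/(5701/259) = 259/5701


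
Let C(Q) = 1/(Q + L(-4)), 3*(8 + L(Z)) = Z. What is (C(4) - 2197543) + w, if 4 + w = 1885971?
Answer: -4985219/16 ≈ -3.1158e+5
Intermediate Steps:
w = 1885967 (w = -4 + 1885971 = 1885967)
L(Z) = -8 + Z/3
C(Q) = 1/(-28/3 + Q) (C(Q) = 1/(Q + (-8 + (⅓)*(-4))) = 1/(Q + (-8 - 4/3)) = 1/(Q - 28/3) = 1/(-28/3 + Q))
(C(4) - 2197543) + w = (3/(-28 + 3*4) - 2197543) + 1885967 = (3/(-28 + 12) - 2197543) + 1885967 = (3/(-16) - 2197543) + 1885967 = (3*(-1/16) - 2197543) + 1885967 = (-3/16 - 2197543) + 1885967 = -35160691/16 + 1885967 = -4985219/16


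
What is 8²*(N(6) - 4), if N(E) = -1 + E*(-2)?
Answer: -1088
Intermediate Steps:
N(E) = -1 - 2*E
8²*(N(6) - 4) = 8²*((-1 - 2*6) - 4) = 64*((-1 - 12) - 4) = 64*(-13 - 4) = 64*(-17) = -1088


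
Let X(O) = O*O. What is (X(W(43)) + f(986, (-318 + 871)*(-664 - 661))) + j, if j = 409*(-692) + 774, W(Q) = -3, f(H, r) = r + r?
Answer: -1747695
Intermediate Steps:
f(H, r) = 2*r
j = -282254 (j = -283028 + 774 = -282254)
X(O) = O²
(X(W(43)) + f(986, (-318 + 871)*(-664 - 661))) + j = ((-3)² + 2*((-318 + 871)*(-664 - 661))) - 282254 = (9 + 2*(553*(-1325))) - 282254 = (9 + 2*(-732725)) - 282254 = (9 - 1465450) - 282254 = -1465441 - 282254 = -1747695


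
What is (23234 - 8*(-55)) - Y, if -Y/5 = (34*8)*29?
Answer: 63114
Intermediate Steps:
Y = -39440 (Y = -5*34*8*29 = -1360*29 = -5*7888 = -39440)
(23234 - 8*(-55)) - Y = (23234 - 8*(-55)) - 1*(-39440) = (23234 - 1*(-440)) + 39440 = (23234 + 440) + 39440 = 23674 + 39440 = 63114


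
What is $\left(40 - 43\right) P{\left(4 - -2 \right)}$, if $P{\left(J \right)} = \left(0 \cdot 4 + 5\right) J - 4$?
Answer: $-78$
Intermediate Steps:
$P{\left(J \right)} = -4 + 5 J$ ($P{\left(J \right)} = \left(0 + 5\right) J - 4 = 5 J - 4 = -4 + 5 J$)
$\left(40 - 43\right) P{\left(4 - -2 \right)} = \left(40 - 43\right) \left(-4 + 5 \left(4 - -2\right)\right) = - 3 \left(-4 + 5 \left(4 + 2\right)\right) = - 3 \left(-4 + 5 \cdot 6\right) = - 3 \left(-4 + 30\right) = \left(-3\right) 26 = -78$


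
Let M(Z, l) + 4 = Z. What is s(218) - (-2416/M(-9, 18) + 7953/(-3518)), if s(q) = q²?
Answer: 2165066517/45734 ≈ 47340.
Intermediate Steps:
M(Z, l) = -4 + Z
s(218) - (-2416/M(-9, 18) + 7953/(-3518)) = 218² - (-2416/(-4 - 9) + 7953/(-3518)) = 47524 - (-2416/(-13) + 7953*(-1/3518)) = 47524 - (-2416*(-1/13) - 7953/3518) = 47524 - (2416/13 - 7953/3518) = 47524 - 1*8396099/45734 = 47524 - 8396099/45734 = 2165066517/45734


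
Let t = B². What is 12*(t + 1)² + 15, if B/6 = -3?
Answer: 1267515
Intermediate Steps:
B = -18 (B = 6*(-3) = -18)
t = 324 (t = (-18)² = 324)
12*(t + 1)² + 15 = 12*(324 + 1)² + 15 = 12*325² + 15 = 12*105625 + 15 = 1267500 + 15 = 1267515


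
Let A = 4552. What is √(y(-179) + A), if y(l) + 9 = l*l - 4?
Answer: 2*√9145 ≈ 191.26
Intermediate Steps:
y(l) = -13 + l² (y(l) = -9 + (l*l - 4) = -9 + (l² - 4) = -9 + (-4 + l²) = -13 + l²)
√(y(-179) + A) = √((-13 + (-179)²) + 4552) = √((-13 + 32041) + 4552) = √(32028 + 4552) = √36580 = 2*√9145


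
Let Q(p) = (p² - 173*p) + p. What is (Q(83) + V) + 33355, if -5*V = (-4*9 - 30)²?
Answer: 125484/5 ≈ 25097.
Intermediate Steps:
Q(p) = p² - 172*p
V = -4356/5 (V = -(-4*9 - 30)²/5 = -(-36 - 30)²/5 = -⅕*(-66)² = -⅕*4356 = -4356/5 ≈ -871.20)
(Q(83) + V) + 33355 = (83*(-172 + 83) - 4356/5) + 33355 = (83*(-89) - 4356/5) + 33355 = (-7387 - 4356/5) + 33355 = -41291/5 + 33355 = 125484/5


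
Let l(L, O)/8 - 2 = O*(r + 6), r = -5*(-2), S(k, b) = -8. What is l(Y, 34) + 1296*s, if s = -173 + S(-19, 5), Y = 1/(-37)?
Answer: -230208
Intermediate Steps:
r = 10
Y = -1/37 ≈ -0.027027
l(L, O) = 16 + 128*O (l(L, O) = 16 + 8*(O*(10 + 6)) = 16 + 8*(O*16) = 16 + 8*(16*O) = 16 + 128*O)
s = -181 (s = -173 - 8 = -181)
l(Y, 34) + 1296*s = (16 + 128*34) + 1296*(-181) = (16 + 4352) - 234576 = 4368 - 234576 = -230208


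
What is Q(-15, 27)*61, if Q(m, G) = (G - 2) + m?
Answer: 610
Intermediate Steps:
Q(m, G) = -2 + G + m (Q(m, G) = (-2 + G) + m = -2 + G + m)
Q(-15, 27)*61 = (-2 + 27 - 15)*61 = 10*61 = 610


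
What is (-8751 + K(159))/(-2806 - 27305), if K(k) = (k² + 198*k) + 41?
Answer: -48053/30111 ≈ -1.5959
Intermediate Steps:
K(k) = 41 + k² + 198*k
(-8751 + K(159))/(-2806 - 27305) = (-8751 + (41 + 159² + 198*159))/(-2806 - 27305) = (-8751 + (41 + 25281 + 31482))/(-30111) = (-8751 + 56804)*(-1/30111) = 48053*(-1/30111) = -48053/30111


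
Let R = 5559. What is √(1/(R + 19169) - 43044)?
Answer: I*√6580071535642/12364 ≈ 207.47*I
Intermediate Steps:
√(1/(R + 19169) - 43044) = √(1/(5559 + 19169) - 43044) = √(1/24728 - 43044) = √(-1064392031/24728) = I*√6580071535642/12364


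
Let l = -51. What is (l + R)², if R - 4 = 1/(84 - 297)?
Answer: 100240144/45369 ≈ 2209.4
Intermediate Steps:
R = 851/213 (R = 4 + 1/(84 - 297) = 4 + 1/(-213) = 4 - 1/213 = 851/213 ≈ 3.9953)
(l + R)² = (-51 + 851/213)² = (-10012/213)² = 100240144/45369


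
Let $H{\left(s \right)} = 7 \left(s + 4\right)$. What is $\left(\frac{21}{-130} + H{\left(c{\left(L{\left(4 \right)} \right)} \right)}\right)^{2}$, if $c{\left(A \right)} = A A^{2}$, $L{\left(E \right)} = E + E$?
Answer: $\frac{220466872521}{16900} \approx 1.3045 \cdot 10^{7}$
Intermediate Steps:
$L{\left(E \right)} = 2 E$
$c{\left(A \right)} = A^{3}$
$H{\left(s \right)} = 28 + 7 s$ ($H{\left(s \right)} = 7 \left(4 + s\right) = 28 + 7 s$)
$\left(\frac{21}{-130} + H{\left(c{\left(L{\left(4 \right)} \right)} \right)}\right)^{2} = \left(\frac{21}{-130} + \left(28 + 7 \left(2 \cdot 4\right)^{3}\right)\right)^{2} = \left(21 \left(- \frac{1}{130}\right) + \left(28 + 7 \cdot 8^{3}\right)\right)^{2} = \left(- \frac{21}{130} + \left(28 + 7 \cdot 512\right)\right)^{2} = \left(- \frac{21}{130} + \left(28 + 3584\right)\right)^{2} = \left(- \frac{21}{130} + 3612\right)^{2} = \left(\frac{469539}{130}\right)^{2} = \frac{220466872521}{16900}$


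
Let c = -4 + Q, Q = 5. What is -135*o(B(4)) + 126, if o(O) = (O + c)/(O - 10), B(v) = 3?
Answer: 1422/7 ≈ 203.14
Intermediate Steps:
c = 1 (c = -4 + 5 = 1)
o(O) = (1 + O)/(-10 + O) (o(O) = (O + 1)/(O - 10) = (1 + O)/(-10 + O))
-135*o(B(4)) + 126 = -135*(1 + 3)/(-10 + 3) + 126 = -135*4/(-7) + 126 = -(-135)*4/7 + 126 = -135*(-4/7) + 126 = 540/7 + 126 = 1422/7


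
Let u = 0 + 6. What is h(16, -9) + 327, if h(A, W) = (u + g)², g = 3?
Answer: 408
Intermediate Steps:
u = 6
h(A, W) = 81 (h(A, W) = (6 + 3)² = 9² = 81)
h(16, -9) + 327 = 81 + 327 = 408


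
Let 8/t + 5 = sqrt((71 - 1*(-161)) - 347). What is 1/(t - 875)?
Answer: -30635/26814391 + 2*I*sqrt(115)/26814391 ≈ -0.0011425 + 7.9985e-7*I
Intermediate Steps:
t = 8/(-5 + I*sqrt(115)) (t = 8/(-5 + sqrt((71 - 1*(-161)) - 347)) = 8/(-5 + sqrt((71 + 161) - 347)) = 8/(-5 + sqrt(232 - 347)) = 8/(-5 + sqrt(-115)) = 8/(-5 + I*sqrt(115)) ≈ -0.28571 - 0.61279*I)
1/(t - 875) = 1/((-2/7 - 2*I*sqrt(115)/35) - 875) = 1/(-6127/7 - 2*I*sqrt(115)/35)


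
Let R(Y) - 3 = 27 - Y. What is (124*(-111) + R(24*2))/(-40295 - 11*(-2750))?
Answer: 13782/10045 ≈ 1.3720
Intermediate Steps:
R(Y) = 30 - Y (R(Y) = 3 + (27 - Y) = 30 - Y)
(124*(-111) + R(24*2))/(-40295 - 11*(-2750)) = (124*(-111) + (30 - 24*2))/(-40295 - 11*(-2750)) = (-13764 + (30 - 1*48))/(-40295 + 30250) = (-13764 + (30 - 48))/(-10045) = (-13764 - 18)*(-1/10045) = -13782*(-1/10045) = 13782/10045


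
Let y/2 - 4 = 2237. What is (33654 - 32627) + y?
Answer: 5509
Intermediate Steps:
y = 4482 (y = 8 + 2*2237 = 8 + 4474 = 4482)
(33654 - 32627) + y = (33654 - 32627) + 4482 = 1027 + 4482 = 5509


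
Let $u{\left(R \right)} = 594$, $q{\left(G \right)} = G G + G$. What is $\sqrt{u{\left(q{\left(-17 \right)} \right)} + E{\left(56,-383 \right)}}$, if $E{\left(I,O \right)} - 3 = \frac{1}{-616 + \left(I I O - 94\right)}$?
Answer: $\frac{\sqrt{862258103182190}}{1201798} \approx 24.434$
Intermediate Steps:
$q{\left(G \right)} = G + G^{2}$ ($q{\left(G \right)} = G^{2} + G = G + G^{2}$)
$E{\left(I,O \right)} = 3 + \frac{1}{-710 + O I^{2}}$ ($E{\left(I,O \right)} = 3 + \frac{1}{-616 + \left(I I O - 94\right)} = 3 + \frac{1}{-616 + \left(I^{2} O - 94\right)} = 3 + \frac{1}{-616 + \left(O I^{2} - 94\right)} = 3 + \frac{1}{-616 + \left(-94 + O I^{2}\right)} = 3 + \frac{1}{-710 + O I^{2}}$)
$\sqrt{u{\left(q{\left(-17 \right)} \right)} + E{\left(56,-383 \right)}} = \sqrt{594 + \frac{-2129 + 3 \left(-383\right) 56^{2}}{-710 - 383 \cdot 56^{2}}} = \sqrt{594 + \frac{-2129 + 3 \left(-383\right) 3136}{-710 - 1201088}} = \sqrt{594 + \frac{-2129 - 3603264}{-710 - 1201088}} = \sqrt{594 + \frac{1}{-1201798} \left(-3605393\right)} = \sqrt{594 - - \frac{3605393}{1201798}} = \sqrt{594 + \frac{3605393}{1201798}} = \sqrt{\frac{717473405}{1201798}} = \frac{\sqrt{862258103182190}}{1201798}$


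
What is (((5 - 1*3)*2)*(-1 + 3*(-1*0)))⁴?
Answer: 256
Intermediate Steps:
(((5 - 1*3)*2)*(-1 + 3*(-1*0)))⁴ = (((5 - 3)*2)*(-1 + 3*0))⁴ = ((2*2)*(-1 + 0))⁴ = (4*(-1))⁴ = (-4)⁴ = 256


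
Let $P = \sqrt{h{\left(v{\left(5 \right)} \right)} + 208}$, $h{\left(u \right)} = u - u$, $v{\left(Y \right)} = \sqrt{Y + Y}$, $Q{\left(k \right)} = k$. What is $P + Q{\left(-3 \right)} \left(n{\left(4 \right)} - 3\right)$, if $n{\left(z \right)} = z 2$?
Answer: $-15 + 4 \sqrt{13} \approx -0.5778$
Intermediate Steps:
$v{\left(Y \right)} = \sqrt{2} \sqrt{Y}$ ($v{\left(Y \right)} = \sqrt{2 Y} = \sqrt{2} \sqrt{Y}$)
$n{\left(z \right)} = 2 z$
$h{\left(u \right)} = 0$
$P = 4 \sqrt{13}$ ($P = \sqrt{0 + 208} = \sqrt{208} = 4 \sqrt{13} \approx 14.422$)
$P + Q{\left(-3 \right)} \left(n{\left(4 \right)} - 3\right) = 4 \sqrt{13} - 3 \left(2 \cdot 4 - 3\right) = 4 \sqrt{13} - 3 \left(8 - 3\right) = 4 \sqrt{13} - 15 = -15 + 4 \sqrt{13}$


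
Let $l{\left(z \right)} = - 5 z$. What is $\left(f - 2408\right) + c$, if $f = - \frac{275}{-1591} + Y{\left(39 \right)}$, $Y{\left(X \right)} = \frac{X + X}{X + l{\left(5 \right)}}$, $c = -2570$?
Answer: $- \frac{55376012}{11137} \approx -4972.3$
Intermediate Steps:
$Y{\left(X \right)} = \frac{2 X}{-25 + X}$ ($Y{\left(X \right)} = \frac{X + X}{X - 25} = \frac{2 X}{X - 25} = \frac{2 X}{-25 + X}$)
$f = \frac{63974}{11137}$ ($f = - \frac{275}{-1591} + 2 \cdot 39 \frac{1}{-25 + 39} = \left(-275\right) \left(- \frac{1}{1591}\right) + 2 \cdot 39 \cdot \frac{1}{14} = \frac{275}{1591} + 2 \cdot 39 \cdot \frac{1}{14} = \frac{275}{1591} + \frac{39}{7} = \frac{63974}{11137} \approx 5.7443$)
$\left(f - 2408\right) + c = \left(\frac{63974}{11137} - 2408\right) - 2570 = - \frac{26753922}{11137} - 2570 = - \frac{55376012}{11137}$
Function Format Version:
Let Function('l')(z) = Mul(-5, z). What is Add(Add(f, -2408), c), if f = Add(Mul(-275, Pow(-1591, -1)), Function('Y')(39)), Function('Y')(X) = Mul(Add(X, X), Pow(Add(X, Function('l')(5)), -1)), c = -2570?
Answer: Rational(-55376012, 11137) ≈ -4972.3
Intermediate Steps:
Function('Y')(X) = Mul(2, X, Pow(Add(-25, X), -1)) (Function('Y')(X) = Mul(Add(X, X), Pow(Add(X, Mul(-5, 5)), -1)) = Mul(Mul(2, X), Pow(Add(X, -25), -1)) = Mul(Mul(2, X), Pow(Add(-25, X), -1)) = Mul(2, X, Pow(Add(-25, X), -1)))
f = Rational(63974, 11137) (f = Add(Mul(-275, Pow(-1591, -1)), Mul(2, 39, Pow(Add(-25, 39), -1))) = Add(Mul(-275, Rational(-1, 1591)), Mul(2, 39, Pow(14, -1))) = Add(Rational(275, 1591), Mul(2, 39, Rational(1, 14))) = Add(Rational(275, 1591), Rational(39, 7)) = Rational(63974, 11137) ≈ 5.7443)
Add(Add(f, -2408), c) = Add(Add(Rational(63974, 11137), -2408), -2570) = Add(Rational(-26753922, 11137), -2570) = Rational(-55376012, 11137)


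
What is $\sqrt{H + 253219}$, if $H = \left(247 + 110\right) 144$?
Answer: $\sqrt{304627} \approx 551.93$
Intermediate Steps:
$H = 51408$ ($H = 357 \cdot 144 = 51408$)
$\sqrt{H + 253219} = \sqrt{51408 + 253219} = \sqrt{304627}$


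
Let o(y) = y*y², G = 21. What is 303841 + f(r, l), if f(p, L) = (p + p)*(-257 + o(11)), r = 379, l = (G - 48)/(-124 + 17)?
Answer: 1117933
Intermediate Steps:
o(y) = y³
l = 27/107 (l = (21 - 48)/(-124 + 17) = -27/(-107) = -27*(-1/107) = 27/107 ≈ 0.25234)
f(p, L) = 2148*p (f(p, L) = (p + p)*(-257 + 11³) = (2*p)*(-257 + 1331) = (2*p)*1074 = 2148*p)
303841 + f(r, l) = 303841 + 2148*379 = 303841 + 814092 = 1117933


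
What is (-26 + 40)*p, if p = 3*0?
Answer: 0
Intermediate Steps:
p = 0
(-26 + 40)*p = (-26 + 40)*0 = 14*0 = 0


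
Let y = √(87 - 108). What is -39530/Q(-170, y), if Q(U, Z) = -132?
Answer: 19765/66 ≈ 299.47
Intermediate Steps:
y = I*√21 (y = √(-21) = I*√21 ≈ 4.5826*I)
-39530/Q(-170, y) = -39530/(-132) = -39530*(-1/132) = 19765/66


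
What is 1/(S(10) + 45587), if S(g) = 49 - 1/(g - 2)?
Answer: 8/365087 ≈ 2.1913e-5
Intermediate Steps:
S(g) = 49 - 1/(-2 + g)
1/(S(10) + 45587) = 1/((-99 + 49*10)/(-2 + 10) + 45587) = 1/((-99 + 490)/8 + 45587) = 1/((⅛)*391 + 45587) = 1/(391/8 + 45587) = 1/(365087/8) = 8/365087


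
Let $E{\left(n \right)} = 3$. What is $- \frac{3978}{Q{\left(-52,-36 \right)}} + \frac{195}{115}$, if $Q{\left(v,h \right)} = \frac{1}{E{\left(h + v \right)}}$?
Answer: $- \frac{274443}{23} \approx -11932.0$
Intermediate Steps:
$Q{\left(v,h \right)} = \frac{1}{3}$
$- \frac{3978}{Q{\left(-52,-36 \right)}} + \frac{195}{115} = - 3978 \frac{1}{\frac{1}{3}} + \frac{195}{115} = \left(-3978\right) 3 + 195 \cdot \frac{1}{115} = -11934 + \frac{39}{23} = - \frac{274443}{23}$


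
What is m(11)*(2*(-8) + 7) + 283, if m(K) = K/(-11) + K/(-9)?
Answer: 303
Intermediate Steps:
m(K) = -20*K/99 (m(K) = K*(-1/11) + K*(-⅑) = -K/11 - K/9 = -20*K/99)
m(11)*(2*(-8) + 7) + 283 = (-20/99*11)*(2*(-8) + 7) + 283 = -20*(-16 + 7)/9 + 283 = -20/9*(-9) + 283 = 20 + 283 = 303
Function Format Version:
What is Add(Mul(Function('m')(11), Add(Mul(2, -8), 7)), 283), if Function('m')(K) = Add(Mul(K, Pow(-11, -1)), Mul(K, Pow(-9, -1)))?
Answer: 303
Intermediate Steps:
Function('m')(K) = Mul(Rational(-20, 99), K) (Function('m')(K) = Add(Mul(K, Rational(-1, 11)), Mul(K, Rational(-1, 9))) = Add(Mul(Rational(-1, 11), K), Mul(Rational(-1, 9), K)) = Mul(Rational(-20, 99), K))
Add(Mul(Function('m')(11), Add(Mul(2, -8), 7)), 283) = Add(Mul(Mul(Rational(-20, 99), 11), Add(Mul(2, -8), 7)), 283) = Add(Mul(Rational(-20, 9), Add(-16, 7)), 283) = Add(Mul(Rational(-20, 9), -9), 283) = Add(20, 283) = 303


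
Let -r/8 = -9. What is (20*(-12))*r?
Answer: -17280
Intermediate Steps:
r = 72 (r = -8*(-9) = 72)
(20*(-12))*r = (20*(-12))*72 = -240*72 = -17280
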